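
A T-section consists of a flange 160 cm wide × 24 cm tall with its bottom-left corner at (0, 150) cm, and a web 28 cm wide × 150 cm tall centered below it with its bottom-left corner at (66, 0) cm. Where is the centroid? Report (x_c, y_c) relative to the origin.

Part | A | x̄ᵢ | ȳᵢ | A·x̄ᵢ | A·ȳᵢ
web | 4200.00 | 80.00 | 75.00 | 336000.00 | 315000.00
flange | 3840.00 | 80.00 | 162.00 | 307200.00 | 622080.00
Σ | 8040.00 |  |  | 643200.00 | 937080.00
x_c = 643200.00 / 8040.00 = 80.00 cm
y_c = 937080.00 / 8040.00 = 116.55 cm

x_c = 80.00 cm, y_c = 116.55 cm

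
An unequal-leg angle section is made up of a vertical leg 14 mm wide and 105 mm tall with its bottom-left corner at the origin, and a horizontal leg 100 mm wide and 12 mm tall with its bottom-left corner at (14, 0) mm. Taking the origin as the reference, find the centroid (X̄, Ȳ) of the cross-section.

X̄ = 32.62 mm, Ȳ = 31.60 mm

Part | A | x̄ᵢ | ȳᵢ | A·x̄ᵢ | A·ȳᵢ
vertical leg | 1470.00 | 7.00 | 52.50 | 10290.00 | 77175.00
horizontal leg | 1200.00 | 64.00 | 6.00 | 76800.00 | 7200.00
Σ | 2670.00 |  |  | 87090.00 | 84375.00
X̄ = 87090.00 / 2670.00 = 32.62 mm
Ȳ = 84375.00 / 2670.00 = 31.60 mm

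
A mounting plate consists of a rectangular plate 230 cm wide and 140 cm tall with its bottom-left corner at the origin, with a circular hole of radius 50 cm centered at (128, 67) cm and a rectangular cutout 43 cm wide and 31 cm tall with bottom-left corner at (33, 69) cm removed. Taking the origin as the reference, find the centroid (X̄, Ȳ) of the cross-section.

X̄ = 114.07 cm, Ȳ = 70.18 cm

plate: A = 230 × 140 = 32200.00, centroid at (115.00, 70.00).
hole 1: A = −π·50² = -7853.98, centroid at (128.00, 67.00).
hole 2: A = −(43 × 31) = -1333.00, centroid at (54.50, 84.50).
ΣA = 23013.02 cm²
ΣAX̄ = (32200.00)(115.00) + (-7853.98)(128.00) + (-1333.00)(54.50) = 2625041.85 cm³
ΣAȲ = (32200.00)(70.00) + (-7853.98)(67.00) + (-1333.00)(84.50) = 1615144.73 cm³
X̄ = 2625041.85 / 23013.02 = 114.07 cm
Ȳ = 1615144.73 / 23013.02 = 70.18 cm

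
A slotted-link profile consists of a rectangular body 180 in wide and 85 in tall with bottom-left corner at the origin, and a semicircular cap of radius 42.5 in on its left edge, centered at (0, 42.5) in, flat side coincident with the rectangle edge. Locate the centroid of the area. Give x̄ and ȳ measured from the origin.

Part | A | x̄ᵢ | ȳᵢ | A·x̄ᵢ | A·ȳᵢ
rectangular body | 15300.00 | 90.00 | 42.50 | 1377000.00 | 650250.00
semicircular end | 2837.25 | -18.04 | 42.50 | -51177.08 | 120583.16
Σ | 18137.25 |  |  | 1325822.92 | 770833.16
x̄ = 1325822.92 / 18137.25 = 73.10 in
ȳ = 770833.16 / 18137.25 = 42.50 in

x̄ = 73.10 in, ȳ = 42.50 in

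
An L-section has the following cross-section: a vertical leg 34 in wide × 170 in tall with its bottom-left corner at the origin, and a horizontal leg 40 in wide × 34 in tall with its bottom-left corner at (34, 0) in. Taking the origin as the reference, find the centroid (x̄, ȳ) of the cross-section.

x̄ = 24.05 in, ȳ = 72.05 in

vertical leg: A = 34 × 170 = 5780.00, centroid at (17.00, 85.00).
horizontal leg: A = 40 × 34 = 1360.00, centroid at (54.00, 17.00).
ΣA = 7140.00 in²
ΣAx̄ = (5780.00)(17.00) + (1360.00)(54.00) = 171700.00 in³
ΣAȳ = (5780.00)(85.00) + (1360.00)(17.00) = 514420.00 in³
x̄ = 171700.00 / 7140.00 = 24.05 in
ȳ = 514420.00 / 7140.00 = 72.05 in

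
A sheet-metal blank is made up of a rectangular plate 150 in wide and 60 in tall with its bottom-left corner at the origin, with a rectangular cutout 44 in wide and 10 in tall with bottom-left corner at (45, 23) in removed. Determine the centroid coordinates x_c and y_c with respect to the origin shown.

x_c = 75.41 in, y_c = 30.10 in

plate: A = 150 × 60 = 9000.00, centroid at (75.00, 30.00).
hole: A = −(44 × 10) = -440.00, centroid at (67.00, 28.00).
ΣA = 8560.00 in²
ΣAx_c = (9000.00)(75.00) + (-440.00)(67.00) = 645520.00 in³
ΣAy_c = (9000.00)(30.00) + (-440.00)(28.00) = 257680.00 in³
x_c = 645520.00 / 8560.00 = 75.41 in
y_c = 257680.00 / 8560.00 = 30.10 in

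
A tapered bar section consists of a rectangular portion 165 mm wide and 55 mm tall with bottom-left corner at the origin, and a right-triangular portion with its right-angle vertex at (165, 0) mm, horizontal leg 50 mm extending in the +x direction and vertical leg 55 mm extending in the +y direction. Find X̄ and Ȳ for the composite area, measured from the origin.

rectangular portion: A = 165 × 55 = 9075.00, centroid at (82.50, 27.50).
triangular portion: A = ½·50·55 = 1375.00, centroid at (181.67, 18.33).
ΣA = 10450.00 mm²
ΣAX̄ = (9075.00)(82.50) + (1375.00)(181.67) = 998479.17 mm³
ΣAȲ = (9075.00)(27.50) + (1375.00)(18.33) = 274770.83 mm³
X̄ = 998479.17 / 10450.00 = 95.55 mm
Ȳ = 274770.83 / 10450.00 = 26.29 mm

X̄ = 95.55 mm, Ȳ = 26.29 mm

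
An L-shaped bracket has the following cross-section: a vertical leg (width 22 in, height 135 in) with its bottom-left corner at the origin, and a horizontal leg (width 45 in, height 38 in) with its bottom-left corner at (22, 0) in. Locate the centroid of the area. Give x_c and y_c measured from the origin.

Part | A | x̄ᵢ | ȳᵢ | A·x̄ᵢ | A·ȳᵢ
vertical leg | 2970.00 | 11.00 | 67.50 | 32670.00 | 200475.00
horizontal leg | 1710.00 | 44.50 | 19.00 | 76095.00 | 32490.00
Σ | 4680.00 |  |  | 108765.00 | 232965.00
x_c = 108765.00 / 4680.00 = 23.24 in
y_c = 232965.00 / 4680.00 = 49.78 in

x_c = 23.24 in, y_c = 49.78 in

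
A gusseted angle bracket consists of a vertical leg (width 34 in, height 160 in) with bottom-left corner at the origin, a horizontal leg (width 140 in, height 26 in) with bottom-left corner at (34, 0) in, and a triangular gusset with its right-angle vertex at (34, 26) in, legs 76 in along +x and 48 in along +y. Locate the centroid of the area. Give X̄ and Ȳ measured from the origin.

X̄ = 53.12 in, Ȳ = 51.28 in

vertical leg: A = 34 × 160 = 5440.00, centroid at (17.00, 80.00).
horizontal leg: A = 140 × 26 = 3640.00, centroid at (104.00, 13.00).
gusset: A = ½·76·48 = 1824.00, centroid at (59.33, 42.00).
ΣA = 10904.00 in²
ΣAX̄ = (5440.00)(17.00) + (3640.00)(104.00) + (1824.00)(59.33) = 579264.00 in³
ΣAȲ = (5440.00)(80.00) + (3640.00)(13.00) + (1824.00)(42.00) = 559128.00 in³
X̄ = 579264.00 / 10904.00 = 53.12 in
Ȳ = 559128.00 / 10904.00 = 51.28 in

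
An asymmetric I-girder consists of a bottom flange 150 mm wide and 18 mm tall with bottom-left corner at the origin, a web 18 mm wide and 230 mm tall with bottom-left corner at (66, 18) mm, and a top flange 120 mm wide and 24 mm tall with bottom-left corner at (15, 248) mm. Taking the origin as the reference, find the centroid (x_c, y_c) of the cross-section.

bottom flange: A = 150 × 18 = 2700.00, centroid at (75.00, 9.00).
web: A = 18 × 230 = 4140.00, centroid at (75.00, 133.00).
top flange: A = 120 × 24 = 2880.00, centroid at (75.00, 260.00).
ΣA = 9720.00 mm²
ΣAx_c = (2700.00)(75.00) + (4140.00)(75.00) + (2880.00)(75.00) = 729000.00 mm³
ΣAy_c = (2700.00)(9.00) + (4140.00)(133.00) + (2880.00)(260.00) = 1323720.00 mm³
x_c = 729000.00 / 9720.00 = 75.00 mm
y_c = 1323720.00 / 9720.00 = 136.19 mm

x_c = 75.00 mm, y_c = 136.19 mm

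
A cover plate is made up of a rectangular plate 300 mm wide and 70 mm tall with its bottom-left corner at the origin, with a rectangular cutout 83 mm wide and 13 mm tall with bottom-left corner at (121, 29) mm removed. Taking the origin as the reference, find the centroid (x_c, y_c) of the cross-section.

plate: A = 300 × 70 = 21000.00, centroid at (150.00, 35.00).
hole: A = −(83 × 13) = -1079.00, centroid at (162.50, 35.50).
ΣA = 19921.00 mm², ΣAx_c = 2974662.50 mm³, ΣAy_c = 696695.50 mm³.
x_c = 2974662.50/19921.00 = 149.32 mm; y_c = 696695.50/19921.00 = 34.97 mm.

x_c = 149.32 mm, y_c = 34.97 mm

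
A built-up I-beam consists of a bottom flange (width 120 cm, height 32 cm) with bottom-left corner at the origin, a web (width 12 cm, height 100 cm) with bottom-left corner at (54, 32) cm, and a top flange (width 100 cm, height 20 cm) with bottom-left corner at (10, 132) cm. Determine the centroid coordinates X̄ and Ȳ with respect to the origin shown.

bottom flange: A = 120 × 32 = 3840.00, centroid at (60.00, 16.00).
web: A = 12 × 100 = 1200.00, centroid at (60.00, 82.00).
top flange: A = 100 × 20 = 2000.00, centroid at (60.00, 142.00).
ΣA = 7040.00 cm²
ΣAX̄ = (3840.00)(60.00) + (1200.00)(60.00) + (2000.00)(60.00) = 422400.00 cm³
ΣAȲ = (3840.00)(16.00) + (1200.00)(82.00) + (2000.00)(142.00) = 443840.00 cm³
X̄ = 422400.00 / 7040.00 = 60.00 cm
Ȳ = 443840.00 / 7040.00 = 63.05 cm

X̄ = 60.00 cm, Ȳ = 63.05 cm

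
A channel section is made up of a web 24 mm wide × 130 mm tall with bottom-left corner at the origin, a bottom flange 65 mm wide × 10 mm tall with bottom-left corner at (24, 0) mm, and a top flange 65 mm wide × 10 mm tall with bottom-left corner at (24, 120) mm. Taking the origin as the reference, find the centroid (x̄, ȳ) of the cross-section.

Part | A | x̄ᵢ | ȳᵢ | A·x̄ᵢ | A·ȳᵢ
web | 3120.00 | 12.00 | 65.00 | 37440.00 | 202800.00
bottom flange | 650.00 | 56.50 | 5.00 | 36725.00 | 3250.00
top flange | 650.00 | 56.50 | 125.00 | 36725.00 | 81250.00
Σ | 4420.00 |  |  | 110890.00 | 287300.00
x̄ = 110890.00 / 4420.00 = 25.09 mm
ȳ = 287300.00 / 4420.00 = 65.00 mm

x̄ = 25.09 mm, ȳ = 65.00 mm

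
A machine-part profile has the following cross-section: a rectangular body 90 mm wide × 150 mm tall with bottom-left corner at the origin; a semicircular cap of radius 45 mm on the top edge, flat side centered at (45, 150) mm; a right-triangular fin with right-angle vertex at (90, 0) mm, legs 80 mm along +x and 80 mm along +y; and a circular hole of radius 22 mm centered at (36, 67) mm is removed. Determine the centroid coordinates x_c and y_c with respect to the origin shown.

x_c = 58.24 mm, y_c = 83.54 mm

rectangular body: A = 90 × 150 = 13500.00, centroid at (45.00, 75.00).
semicircular top: A = ½π·45² = 3180.86, centroid at (45.00, 169.10).
triangular fin: A = ½·80·80 = 3200.00, centroid at (116.67, 26.67).
hole: A = −π·22² = -1520.53, centroid at (36.00, 67.00).
ΣA = 18360.33 mm²
ΣAx_c = (13500.00)(45.00) + (3180.86)(45.00) + (3200.00)(116.67) + (-1520.53)(36.00) = 1069233.04 mm³
ΣAy_c = (13500.00)(75.00) + (3180.86)(169.10) + (3200.00)(26.67) + (-1520.53)(67.00) = 1533837.15 mm³
x_c = 1069233.04 / 18360.33 = 58.24 mm
y_c = 1533837.15 / 18360.33 = 83.54 mm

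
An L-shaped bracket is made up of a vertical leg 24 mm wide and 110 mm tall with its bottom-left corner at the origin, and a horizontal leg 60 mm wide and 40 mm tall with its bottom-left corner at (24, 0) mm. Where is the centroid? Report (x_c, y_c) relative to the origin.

x_c = 32.00 mm, y_c = 38.33 mm

Part | A | x̄ᵢ | ȳᵢ | A·x̄ᵢ | A·ȳᵢ
vertical leg | 2640.00 | 12.00 | 55.00 | 31680.00 | 145200.00
horizontal leg | 2400.00 | 54.00 | 20.00 | 129600.00 | 48000.00
Σ | 5040.00 |  |  | 161280.00 | 193200.00
x_c = 161280.00 / 5040.00 = 32.00 mm
y_c = 193200.00 / 5040.00 = 38.33 mm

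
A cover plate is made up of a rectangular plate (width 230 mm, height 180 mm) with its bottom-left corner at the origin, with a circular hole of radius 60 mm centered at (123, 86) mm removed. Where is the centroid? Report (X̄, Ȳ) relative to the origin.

X̄ = 111.99 mm, Ȳ = 91.50 mm

plate: A = 230 × 180 = 41400.00, centroid at (115.00, 90.00).
hole: A = −π·60² = -11309.73, centroid at (123.00, 86.00).
ΣA = 30090.27 mm²
ΣAX̄ = (41400.00)(115.00) + (-11309.73)(123.00) = 3369902.77 mm³
ΣAȲ = (41400.00)(90.00) + (-11309.73)(86.00) = 2753362.91 mm³
X̄ = 3369902.77 / 30090.27 = 111.99 mm
Ȳ = 2753362.91 / 30090.27 = 91.50 mm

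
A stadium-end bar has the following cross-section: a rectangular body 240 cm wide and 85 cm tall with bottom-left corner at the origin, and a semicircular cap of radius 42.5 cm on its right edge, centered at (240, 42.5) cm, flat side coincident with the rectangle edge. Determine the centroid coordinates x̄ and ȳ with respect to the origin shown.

Part | A | x̄ᵢ | ȳᵢ | A·x̄ᵢ | A·ȳᵢ
rectangular body | 20400.00 | 120.00 | 42.50 | 2448000.00 | 867000.00
semicircular end | 2837.25 | 258.04 | 42.50 | 732117.29 | 120583.16
Σ | 23237.25 |  |  | 3180117.29 | 987583.16
x̄ = 3180117.29 / 23237.25 = 136.85 cm
ȳ = 987583.16 / 23237.25 = 42.50 cm

x̄ = 136.85 cm, ȳ = 42.50 cm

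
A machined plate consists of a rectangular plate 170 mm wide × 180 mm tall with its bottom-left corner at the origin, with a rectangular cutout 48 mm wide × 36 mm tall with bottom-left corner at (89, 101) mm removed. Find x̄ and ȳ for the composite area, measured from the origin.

x̄ = 83.32 mm, ȳ = 88.26 mm

Part | A | x̄ᵢ | ȳᵢ | A·x̄ᵢ | A·ȳᵢ
plate | 30600.00 | 85.00 | 90.00 | 2601000.00 | 2754000.00
hole | -1728.00 | 113.00 | 119.00 | -195264.00 | -205632.00
Σ | 28872.00 |  |  | 2405736.00 | 2548368.00
x̄ = 2405736.00 / 28872.00 = 83.32 mm
ȳ = 2548368.00 / 28872.00 = 88.26 mm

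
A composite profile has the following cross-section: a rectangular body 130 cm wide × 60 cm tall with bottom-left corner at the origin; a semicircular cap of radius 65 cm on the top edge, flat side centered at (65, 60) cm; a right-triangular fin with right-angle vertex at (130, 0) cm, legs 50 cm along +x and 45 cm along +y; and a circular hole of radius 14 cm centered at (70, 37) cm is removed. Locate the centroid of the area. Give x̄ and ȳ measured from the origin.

rectangular body: A = 130 × 60 = 7800.00, centroid at (65.00, 30.00).
semicircular top: A = ½π·65² = 6636.61, centroid at (65.00, 87.59).
triangular fin: A = ½·50·45 = 1125.00, centroid at (146.67, 15.00).
hole: A = −π·14² = -615.75, centroid at (70.00, 37.00).
ΣA = 14945.86 cm², ΣAx̄ = 1060277.29 cm³, ΣAȳ = 809372.37 cm³.
x̄ = 1060277.29/14945.86 = 70.94 cm; ȳ = 809372.37/14945.86 = 54.15 cm.

x̄ = 70.94 cm, ȳ = 54.15 cm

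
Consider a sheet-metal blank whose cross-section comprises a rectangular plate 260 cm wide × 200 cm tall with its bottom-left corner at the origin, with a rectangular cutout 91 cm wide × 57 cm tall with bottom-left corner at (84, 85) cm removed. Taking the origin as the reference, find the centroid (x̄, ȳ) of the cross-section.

Part | A | x̄ᵢ | ȳᵢ | A·x̄ᵢ | A·ȳᵢ
plate | 52000.00 | 130.00 | 100.00 | 6760000.00 | 5200000.00
hole | -5187.00 | 129.50 | 113.50 | -671716.50 | -588724.50
Σ | 46813.00 |  |  | 6088283.50 | 4611275.50
x̄ = 6088283.50 / 46813.00 = 130.06 cm
ȳ = 4611275.50 / 46813.00 = 98.50 cm

x̄ = 130.06 cm, ȳ = 98.50 cm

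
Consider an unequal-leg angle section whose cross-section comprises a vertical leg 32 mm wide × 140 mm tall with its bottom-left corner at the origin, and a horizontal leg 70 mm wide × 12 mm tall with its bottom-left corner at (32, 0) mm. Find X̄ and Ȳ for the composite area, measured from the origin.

X̄ = 24.05 mm, Ȳ = 59.89 mm

vertical leg: A = 32 × 140 = 4480.00, centroid at (16.00, 70.00).
horizontal leg: A = 70 × 12 = 840.00, centroid at (67.00, 6.00).
ΣA = 5320.00 mm², ΣAX̄ = 127960.00 mm³, ΣAȲ = 318640.00 mm³.
X̄ = 127960.00/5320.00 = 24.05 mm; Ȳ = 318640.00/5320.00 = 59.89 mm.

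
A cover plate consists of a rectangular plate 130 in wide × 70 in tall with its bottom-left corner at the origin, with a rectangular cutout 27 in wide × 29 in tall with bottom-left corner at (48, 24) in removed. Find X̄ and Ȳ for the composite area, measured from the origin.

X̄ = 65.33 in, Ȳ = 34.67 in

plate: A = 130 × 70 = 9100.00, centroid at (65.00, 35.00).
hole: A = −(27 × 29) = -783.00, centroid at (61.50, 38.50).
ΣA = 8317.00 in², ΣAX̄ = 543345.50 in³, ΣAȲ = 288354.50 in³.
X̄ = 543345.50/8317.00 = 65.33 in; Ȳ = 288354.50/8317.00 = 34.67 in.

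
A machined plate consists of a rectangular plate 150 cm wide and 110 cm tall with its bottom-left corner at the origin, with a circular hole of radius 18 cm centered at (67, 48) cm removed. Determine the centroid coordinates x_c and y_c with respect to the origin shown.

x_c = 75.53 cm, y_c = 55.46 cm

plate: A = 150 × 110 = 16500.00, centroid at (75.00, 55.00).
hole: A = −π·18² = -1017.88, centroid at (67.00, 48.00).
ΣA = 15482.12 cm²
ΣAx_c = (16500.00)(75.00) + (-1017.88)(67.00) = 1169302.31 cm³
ΣAy_c = (16500.00)(55.00) + (-1017.88)(48.00) = 858641.95 cm³
x_c = 1169302.31 / 15482.12 = 75.53 cm
y_c = 858641.95 / 15482.12 = 55.46 cm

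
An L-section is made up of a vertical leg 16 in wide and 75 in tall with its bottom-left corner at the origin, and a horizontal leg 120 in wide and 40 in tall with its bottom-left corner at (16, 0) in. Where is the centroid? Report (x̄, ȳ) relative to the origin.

x̄ = 62.40 in, ȳ = 23.50 in

Part | A | x̄ᵢ | ȳᵢ | A·x̄ᵢ | A·ȳᵢ
vertical leg | 1200.00 | 8.00 | 37.50 | 9600.00 | 45000.00
horizontal leg | 4800.00 | 76.00 | 20.00 | 364800.00 | 96000.00
Σ | 6000.00 |  |  | 374400.00 | 141000.00
x̄ = 374400.00 / 6000.00 = 62.40 in
ȳ = 141000.00 / 6000.00 = 23.50 in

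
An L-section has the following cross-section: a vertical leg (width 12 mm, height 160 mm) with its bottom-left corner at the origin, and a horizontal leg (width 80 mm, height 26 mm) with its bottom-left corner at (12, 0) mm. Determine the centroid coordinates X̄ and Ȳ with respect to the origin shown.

Part | A | x̄ᵢ | ȳᵢ | A·x̄ᵢ | A·ȳᵢ
vertical leg | 1920.00 | 6.00 | 80.00 | 11520.00 | 153600.00
horizontal leg | 2080.00 | 52.00 | 13.00 | 108160.00 | 27040.00
Σ | 4000.00 |  |  | 119680.00 | 180640.00
X̄ = 119680.00 / 4000.00 = 29.92 mm
Ȳ = 180640.00 / 4000.00 = 45.16 mm

X̄ = 29.92 mm, Ȳ = 45.16 mm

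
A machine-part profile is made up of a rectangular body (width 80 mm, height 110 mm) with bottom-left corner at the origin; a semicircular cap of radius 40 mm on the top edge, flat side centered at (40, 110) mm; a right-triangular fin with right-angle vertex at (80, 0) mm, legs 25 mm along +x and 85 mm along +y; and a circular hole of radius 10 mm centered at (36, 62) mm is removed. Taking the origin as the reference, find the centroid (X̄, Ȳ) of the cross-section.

X̄ = 44.36 mm, Ȳ = 67.47 mm

rectangular body: A = 80 × 110 = 8800.00, centroid at (40.00, 55.00).
semicircular top: A = ½π·40² = 2513.27, centroid at (40.00, 126.98).
triangular fin: A = ½·25·85 = 1062.50, centroid at (88.33, 28.33).
hole: A = −π·10² = -314.16, centroid at (36.00, 62.00).
ΣA = 12061.61 mm²
ΣAX̄ = (8800.00)(40.00) + (2513.27)(40.00) + (1062.50)(88.33) + (-314.16)(36.00) = 535075.40 mm³
ΣAȲ = (8800.00)(55.00) + (2513.27)(126.98) + (1062.50)(28.33) + (-314.16)(62.00) = 813753.11 mm³
X̄ = 535075.40 / 12061.61 = 44.36 mm
Ȳ = 813753.11 / 12061.61 = 67.47 mm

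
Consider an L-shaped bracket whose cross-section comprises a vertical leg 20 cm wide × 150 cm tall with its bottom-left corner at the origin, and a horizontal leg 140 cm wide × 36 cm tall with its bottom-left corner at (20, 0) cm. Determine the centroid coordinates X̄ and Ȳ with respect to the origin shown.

X̄ = 60.15 cm, Ȳ = 39.27 cm

vertical leg: A = 20 × 150 = 3000.00, centroid at (10.00, 75.00).
horizontal leg: A = 140 × 36 = 5040.00, centroid at (90.00, 18.00).
ΣA = 8040.00 cm², ΣAX̄ = 483600.00 cm³, ΣAȲ = 315720.00 cm³.
X̄ = 483600.00/8040.00 = 60.15 cm; Ȳ = 315720.00/8040.00 = 39.27 cm.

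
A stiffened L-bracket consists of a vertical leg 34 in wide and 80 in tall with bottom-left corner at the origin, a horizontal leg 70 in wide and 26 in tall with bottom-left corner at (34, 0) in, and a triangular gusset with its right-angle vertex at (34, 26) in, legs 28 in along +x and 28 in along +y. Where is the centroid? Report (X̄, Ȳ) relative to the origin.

Part | A | x̄ᵢ | ȳᵢ | A·x̄ᵢ | A·ȳᵢ
vertical leg | 2720.00 | 17.00 | 40.00 | 46240.00 | 108800.00
horizontal leg | 1820.00 | 69.00 | 13.00 | 125580.00 | 23660.00
gusset | 392.00 | 43.33 | 35.33 | 16986.67 | 13850.67
Σ | 4932.00 |  |  | 188806.67 | 146310.67
X̄ = 188806.67 / 4932.00 = 38.28 in
Ȳ = 146310.67 / 4932.00 = 29.67 in

X̄ = 38.28 in, Ȳ = 29.67 in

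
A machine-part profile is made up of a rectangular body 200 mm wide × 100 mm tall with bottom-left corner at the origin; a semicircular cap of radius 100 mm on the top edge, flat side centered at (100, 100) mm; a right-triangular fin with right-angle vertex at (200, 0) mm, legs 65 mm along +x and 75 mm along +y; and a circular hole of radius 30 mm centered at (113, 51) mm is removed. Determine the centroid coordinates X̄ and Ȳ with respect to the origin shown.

X̄ = 107.36 mm, Ȳ = 89.31 mm

Part | A | x̄ᵢ | ȳᵢ | A·x̄ᵢ | A·ȳᵢ
rectangular body | 20000.00 | 100.00 | 50.00 | 2000000.00 | 1000000.00
semicircular top | 15707.96 | 100.00 | 142.44 | 1570796.33 | 2237462.99
triangular fin | 2437.50 | 221.67 | 25.00 | 540312.50 | 60937.50
hole | -2827.43 | 113.00 | 51.00 | -319499.97 | -144199.10
Σ | 35318.03 |  |  | 3791608.85 | 3154201.39
X̄ = 3791608.85 / 35318.03 = 107.36 mm
Ȳ = 3154201.39 / 35318.03 = 89.31 mm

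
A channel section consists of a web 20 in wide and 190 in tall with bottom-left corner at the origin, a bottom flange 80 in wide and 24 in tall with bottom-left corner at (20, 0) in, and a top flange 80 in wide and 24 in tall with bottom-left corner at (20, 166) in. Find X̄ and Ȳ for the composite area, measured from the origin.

Part | A | x̄ᵢ | ȳᵢ | A·x̄ᵢ | A·ȳᵢ
web | 3800.00 | 10.00 | 95.00 | 38000.00 | 361000.00
bottom flange | 1920.00 | 60.00 | 12.00 | 115200.00 | 23040.00
top flange | 1920.00 | 60.00 | 178.00 | 115200.00 | 341760.00
Σ | 7640.00 |  |  | 268400.00 | 725800.00
X̄ = 268400.00 / 7640.00 = 35.13 in
Ȳ = 725800.00 / 7640.00 = 95.00 in

X̄ = 35.13 in, Ȳ = 95.00 in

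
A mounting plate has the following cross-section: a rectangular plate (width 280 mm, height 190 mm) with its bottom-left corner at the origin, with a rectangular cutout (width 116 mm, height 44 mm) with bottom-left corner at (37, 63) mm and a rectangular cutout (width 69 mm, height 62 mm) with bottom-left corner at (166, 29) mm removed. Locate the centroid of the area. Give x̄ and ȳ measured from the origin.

plate: A = 280 × 190 = 53200.00, centroid at (140.00, 95.00).
hole 1: A = −(116 × 44) = -5104.00, centroid at (95.00, 85.00).
hole 2: A = −(69 × 62) = -4278.00, centroid at (200.50, 60.00).
ΣA = 43818.00 mm²
ΣAx̄ = (53200.00)(140.00) + (-5104.00)(95.00) + (-4278.00)(200.50) = 6105381.00 mm³
ΣAȳ = (53200.00)(95.00) + (-5104.00)(85.00) + (-4278.00)(60.00) = 4363480.00 mm³
x̄ = 6105381.00 / 43818.00 = 139.33 mm
ȳ = 4363480.00 / 43818.00 = 99.58 mm

x̄ = 139.33 mm, ȳ = 99.58 mm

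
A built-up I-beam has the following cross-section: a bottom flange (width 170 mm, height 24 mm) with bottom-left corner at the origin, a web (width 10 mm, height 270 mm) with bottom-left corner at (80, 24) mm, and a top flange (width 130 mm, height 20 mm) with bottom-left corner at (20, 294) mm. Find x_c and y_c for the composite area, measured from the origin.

bottom flange: A = 170 × 24 = 4080.00, centroid at (85.00, 12.00).
web: A = 10 × 270 = 2700.00, centroid at (85.00, 159.00).
top flange: A = 130 × 20 = 2600.00, centroid at (85.00, 304.00).
ΣA = 9380.00 mm²
ΣAx_c = (4080.00)(85.00) + (2700.00)(85.00) + (2600.00)(85.00) = 797300.00 mm³
ΣAy_c = (4080.00)(12.00) + (2700.00)(159.00) + (2600.00)(304.00) = 1268660.00 mm³
x_c = 797300.00 / 9380.00 = 85.00 mm
y_c = 1268660.00 / 9380.00 = 135.25 mm

x_c = 85.00 mm, y_c = 135.25 mm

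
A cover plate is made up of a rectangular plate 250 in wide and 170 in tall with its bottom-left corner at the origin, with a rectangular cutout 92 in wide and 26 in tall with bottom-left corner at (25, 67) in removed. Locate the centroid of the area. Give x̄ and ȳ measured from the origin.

x̄ = 128.22 in, ȳ = 85.30 in

Part | A | x̄ᵢ | ȳᵢ | A·x̄ᵢ | A·ȳᵢ
plate | 42500.00 | 125.00 | 85.00 | 5312500.00 | 3612500.00
hole | -2392.00 | 71.00 | 80.00 | -169832.00 | -191360.00
Σ | 40108.00 |  |  | 5142668.00 | 3421140.00
x̄ = 5142668.00 / 40108.00 = 128.22 in
ȳ = 3421140.00 / 40108.00 = 85.30 in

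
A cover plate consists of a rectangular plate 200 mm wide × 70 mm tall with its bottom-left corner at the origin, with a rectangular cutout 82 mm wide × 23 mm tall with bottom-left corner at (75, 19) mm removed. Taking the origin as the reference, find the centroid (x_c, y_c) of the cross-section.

Part | A | x̄ᵢ | ȳᵢ | A·x̄ᵢ | A·ȳᵢ
plate | 14000.00 | 100.00 | 35.00 | 1400000.00 | 490000.00
hole | -1886.00 | 116.00 | 30.50 | -218776.00 | -57523.00
Σ | 12114.00 |  |  | 1181224.00 | 432477.00
x_c = 1181224.00 / 12114.00 = 97.51 mm
y_c = 432477.00 / 12114.00 = 35.70 mm

x_c = 97.51 mm, y_c = 35.70 mm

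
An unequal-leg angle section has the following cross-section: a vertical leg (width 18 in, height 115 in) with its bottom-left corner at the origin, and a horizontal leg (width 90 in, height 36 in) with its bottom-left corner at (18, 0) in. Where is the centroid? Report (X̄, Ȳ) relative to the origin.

Part | A | x̄ᵢ | ȳᵢ | A·x̄ᵢ | A·ȳᵢ
vertical leg | 2070.00 | 9.00 | 57.50 | 18630.00 | 119025.00
horizontal leg | 3240.00 | 63.00 | 18.00 | 204120.00 | 58320.00
Σ | 5310.00 |  |  | 222750.00 | 177345.00
X̄ = 222750.00 / 5310.00 = 41.95 in
Ȳ = 177345.00 / 5310.00 = 33.40 in

X̄ = 41.95 in, Ȳ = 33.40 in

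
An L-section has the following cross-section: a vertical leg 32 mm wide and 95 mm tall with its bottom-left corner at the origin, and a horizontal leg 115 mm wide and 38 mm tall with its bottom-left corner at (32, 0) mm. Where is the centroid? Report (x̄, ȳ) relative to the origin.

Part | A | x̄ᵢ | ȳᵢ | A·x̄ᵢ | A·ȳᵢ
vertical leg | 3040.00 | 16.00 | 47.50 | 48640.00 | 144400.00
horizontal leg | 4370.00 | 89.50 | 19.00 | 391115.00 | 83030.00
Σ | 7410.00 |  |  | 439755.00 | 227430.00
x̄ = 439755.00 / 7410.00 = 59.35 mm
ȳ = 227430.00 / 7410.00 = 30.69 mm

x̄ = 59.35 mm, ȳ = 30.69 mm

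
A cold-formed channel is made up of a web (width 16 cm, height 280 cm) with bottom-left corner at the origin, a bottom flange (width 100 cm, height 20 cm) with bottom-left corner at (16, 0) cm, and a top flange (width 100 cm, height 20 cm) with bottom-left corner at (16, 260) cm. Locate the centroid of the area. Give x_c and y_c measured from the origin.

web: A = 16 × 280 = 4480.00, centroid at (8.00, 140.00).
bottom flange: A = 100 × 20 = 2000.00, centroid at (66.00, 10.00).
top flange: A = 100 × 20 = 2000.00, centroid at (66.00, 270.00).
ΣA = 8480.00 cm², ΣAx_c = 299840.00 cm³, ΣAy_c = 1187200.00 cm³.
x_c = 299840.00/8480.00 = 35.36 cm; y_c = 1187200.00/8480.00 = 140.00 cm.

x_c = 35.36 cm, y_c = 140.00 cm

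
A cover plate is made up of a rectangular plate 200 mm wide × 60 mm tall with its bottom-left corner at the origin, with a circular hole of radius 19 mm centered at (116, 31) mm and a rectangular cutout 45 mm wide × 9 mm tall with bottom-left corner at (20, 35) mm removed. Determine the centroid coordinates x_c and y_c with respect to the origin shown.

plate: A = 200 × 60 = 12000.00, centroid at (100.00, 30.00).
hole 1: A = −π·19² = -1134.11, centroid at (116.00, 31.00).
hole 2: A = −(45 × 9) = -405.00, centroid at (42.50, 39.50).
ΣA = 10460.89 mm², ΣAx_c = 1051230.17 mm³, ΣAy_c = 308844.94 mm³.
x_c = 1051230.17/10460.89 = 100.49 mm; y_c = 308844.94/10460.89 = 29.52 mm.

x_c = 100.49 mm, y_c = 29.52 mm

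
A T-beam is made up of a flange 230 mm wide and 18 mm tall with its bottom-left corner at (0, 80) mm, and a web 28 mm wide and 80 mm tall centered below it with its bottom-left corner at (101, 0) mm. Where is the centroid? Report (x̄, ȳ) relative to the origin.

Part | A | x̄ᵢ | ȳᵢ | A·x̄ᵢ | A·ȳᵢ
web | 2240.00 | 115.00 | 40.00 | 257600.00 | 89600.00
flange | 4140.00 | 115.00 | 89.00 | 476100.00 | 368460.00
Σ | 6380.00 |  |  | 733700.00 | 458060.00
x̄ = 733700.00 / 6380.00 = 115.00 mm
ȳ = 458060.00 / 6380.00 = 71.80 mm

x̄ = 115.00 mm, ȳ = 71.80 mm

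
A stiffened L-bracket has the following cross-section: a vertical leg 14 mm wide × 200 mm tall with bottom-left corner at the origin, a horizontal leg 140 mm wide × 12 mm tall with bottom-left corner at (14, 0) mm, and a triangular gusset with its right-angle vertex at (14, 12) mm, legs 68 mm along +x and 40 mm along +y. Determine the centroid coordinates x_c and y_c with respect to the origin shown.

vertical leg: A = 14 × 200 = 2800.00, centroid at (7.00, 100.00).
horizontal leg: A = 140 × 12 = 1680.00, centroid at (84.00, 6.00).
gusset: A = ½·68·40 = 1360.00, centroid at (36.67, 25.33).
ΣA = 5840.00 mm², ΣAx_c = 210586.67 mm³, ΣAy_c = 324533.33 mm³.
x_c = 210586.67/5840.00 = 36.06 mm; y_c = 324533.33/5840.00 = 55.57 mm.

x_c = 36.06 mm, y_c = 55.57 mm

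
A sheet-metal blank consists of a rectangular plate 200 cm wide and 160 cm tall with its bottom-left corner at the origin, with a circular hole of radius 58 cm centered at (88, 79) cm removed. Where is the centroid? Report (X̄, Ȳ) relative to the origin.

plate: A = 200 × 160 = 32000.00, centroid at (100.00, 80.00).
hole: A = −π·58² = -10568.32, centroid at (88.00, 79.00).
ΣA = 21431.68 cm², ΣAX̄ = 2269988.04 cm³, ΣAȲ = 1725102.90 cm³.
X̄ = 2269988.04/21431.68 = 105.92 cm; Ȳ = 1725102.90/21431.68 = 80.49 cm.

X̄ = 105.92 cm, Ȳ = 80.49 cm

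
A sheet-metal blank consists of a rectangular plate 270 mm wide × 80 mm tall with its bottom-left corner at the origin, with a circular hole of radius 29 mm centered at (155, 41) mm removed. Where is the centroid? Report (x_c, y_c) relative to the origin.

x_c = 132.21 mm, y_c = 39.86 mm

plate: A = 270 × 80 = 21600.00, centroid at (135.00, 40.00).
hole: A = −π·29² = -2642.08, centroid at (155.00, 41.00).
ΣA = 18957.92 mm²
ΣAx_c = (21600.00)(135.00) + (-2642.08)(155.00) = 2506477.69 mm³
ΣAy_c = (21600.00)(40.00) + (-2642.08)(41.00) = 755674.74 mm³
x_c = 2506477.69 / 18957.92 = 132.21 mm
y_c = 755674.74 / 18957.92 = 39.86 mm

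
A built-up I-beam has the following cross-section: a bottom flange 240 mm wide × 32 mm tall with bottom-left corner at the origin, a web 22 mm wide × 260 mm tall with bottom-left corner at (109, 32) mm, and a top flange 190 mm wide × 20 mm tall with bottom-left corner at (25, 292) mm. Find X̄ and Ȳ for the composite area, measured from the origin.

X̄ = 120.00 mm, Ȳ = 127.74 mm

bottom flange: A = 240 × 32 = 7680.00, centroid at (120.00, 16.00).
web: A = 22 × 260 = 5720.00, centroid at (120.00, 162.00).
top flange: A = 190 × 20 = 3800.00, centroid at (120.00, 302.00).
ΣA = 17200.00 mm²
ΣAX̄ = (7680.00)(120.00) + (5720.00)(120.00) + (3800.00)(120.00) = 2064000.00 mm³
ΣAȲ = (7680.00)(16.00) + (5720.00)(162.00) + (3800.00)(302.00) = 2197120.00 mm³
X̄ = 2064000.00 / 17200.00 = 120.00 mm
Ȳ = 2197120.00 / 17200.00 = 127.74 mm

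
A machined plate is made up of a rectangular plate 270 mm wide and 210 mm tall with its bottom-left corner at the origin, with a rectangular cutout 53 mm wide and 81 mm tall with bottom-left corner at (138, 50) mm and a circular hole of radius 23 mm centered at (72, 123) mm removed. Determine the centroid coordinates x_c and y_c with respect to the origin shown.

plate: A = 270 × 210 = 56700.00, centroid at (135.00, 105.00).
hole 1: A = −(53 × 81) = -4293.00, centroid at (164.50, 90.50).
hole 2: A = −π·23² = -1661.90, centroid at (72.00, 123.00).
ΣA = 50745.10 mm², ΣAx_c = 6828644.52 mm³, ΣAy_c = 5360569.49 mm³.
x_c = 6828644.52/50745.10 = 134.57 mm; y_c = 5360569.49/50745.10 = 105.64 mm.

x_c = 134.57 mm, y_c = 105.64 mm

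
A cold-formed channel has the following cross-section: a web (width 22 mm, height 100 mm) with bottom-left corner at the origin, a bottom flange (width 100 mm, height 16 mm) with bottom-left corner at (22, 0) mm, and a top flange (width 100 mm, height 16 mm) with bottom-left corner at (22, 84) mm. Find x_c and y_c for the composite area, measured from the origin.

x_c = 47.15 mm, y_c = 50.00 mm

Part | A | x̄ᵢ | ȳᵢ | A·x̄ᵢ | A·ȳᵢ
web | 2200.00 | 11.00 | 50.00 | 24200.00 | 110000.00
bottom flange | 1600.00 | 72.00 | 8.00 | 115200.00 | 12800.00
top flange | 1600.00 | 72.00 | 92.00 | 115200.00 | 147200.00
Σ | 5400.00 |  |  | 254600.00 | 270000.00
x_c = 254600.00 / 5400.00 = 47.15 mm
y_c = 270000.00 / 5400.00 = 50.00 mm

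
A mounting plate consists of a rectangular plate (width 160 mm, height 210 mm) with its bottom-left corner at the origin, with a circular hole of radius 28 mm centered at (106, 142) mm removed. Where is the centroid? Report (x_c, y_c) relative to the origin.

x_c = 77.94 mm, y_c = 102.07 mm

Part | A | x̄ᵢ | ȳᵢ | A·x̄ᵢ | A·ȳᵢ
plate | 33600.00 | 80.00 | 105.00 | 2688000.00 | 3528000.00
hole | -2463.01 | 106.00 | 142.00 | -261078.92 | -349747.23
Σ | 31136.99 |  |  | 2426921.08 | 3178252.77
x_c = 2426921.08 / 31136.99 = 77.94 mm
y_c = 3178252.77 / 31136.99 = 102.07 mm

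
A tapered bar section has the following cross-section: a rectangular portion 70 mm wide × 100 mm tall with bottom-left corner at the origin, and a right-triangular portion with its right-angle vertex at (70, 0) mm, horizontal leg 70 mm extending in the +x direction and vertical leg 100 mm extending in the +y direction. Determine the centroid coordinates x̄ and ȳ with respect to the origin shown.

x̄ = 54.44 mm, ȳ = 44.44 mm

Part | A | x̄ᵢ | ȳᵢ | A·x̄ᵢ | A·ȳᵢ
rectangular portion | 7000.00 | 35.00 | 50.00 | 245000.00 | 350000.00
triangular portion | 3500.00 | 93.33 | 33.33 | 326666.67 | 116666.67
Σ | 10500.00 |  |  | 571666.67 | 466666.67
x̄ = 571666.67 / 10500.00 = 54.44 mm
ȳ = 466666.67 / 10500.00 = 44.44 mm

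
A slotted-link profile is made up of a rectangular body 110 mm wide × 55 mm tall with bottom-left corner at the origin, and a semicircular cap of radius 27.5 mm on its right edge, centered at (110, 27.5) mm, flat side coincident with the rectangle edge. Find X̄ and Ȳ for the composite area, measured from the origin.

X̄ = 65.94 mm, Ȳ = 27.50 mm

rectangular body: A = 110 × 55 = 6050.00, centroid at (55.00, 27.50).
semicircular end: A = ½π·27.5² = 1187.91, centroid at (121.67, 27.50).
ΣA = 7237.91 mm², ΣAX̄ = 477285.20 mm³, ΣAȲ = 199042.65 mm³.
X̄ = 477285.20/7237.91 = 65.94 mm; Ȳ = 199042.65/7237.91 = 27.50 mm.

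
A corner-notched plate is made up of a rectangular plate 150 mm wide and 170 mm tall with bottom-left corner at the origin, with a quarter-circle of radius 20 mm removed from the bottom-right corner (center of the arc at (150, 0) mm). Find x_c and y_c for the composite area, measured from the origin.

Part | A | x̄ᵢ | ȳᵢ | A·x̄ᵢ | A·ȳᵢ
plate | 25500.00 | 75.00 | 85.00 | 1912500.00 | 2167500.00
removed quarter-circle | -314.16 | 141.51 | 8.49 | -44457.22 | -2666.67
Σ | 25185.84 |  |  | 1868042.78 | 2164833.33
x_c = 1868042.78 / 25185.84 = 74.17 mm
y_c = 2164833.33 / 25185.84 = 85.95 mm

x_c = 74.17 mm, y_c = 85.95 mm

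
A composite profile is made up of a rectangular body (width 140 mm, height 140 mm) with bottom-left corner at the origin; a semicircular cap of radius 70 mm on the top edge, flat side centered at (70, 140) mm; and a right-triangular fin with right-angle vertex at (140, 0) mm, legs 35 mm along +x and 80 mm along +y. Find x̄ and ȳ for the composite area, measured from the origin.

rectangular body: A = 140 × 140 = 19600.00, centroid at (70.00, 70.00).
semicircular top: A = ½π·70² = 7696.90, centroid at (70.00, 169.71).
triangular fin: A = ½·35·80 = 1400.00, centroid at (151.67, 26.67).
ΣA = 28696.90 mm², ΣAx̄ = 2123116.47 mm³, ΣAȳ = 2715566.28 mm³.
x̄ = 2123116.47/28696.90 = 73.98 mm; ȳ = 2715566.28/28696.90 = 94.63 mm.

x̄ = 73.98 mm, ȳ = 94.63 mm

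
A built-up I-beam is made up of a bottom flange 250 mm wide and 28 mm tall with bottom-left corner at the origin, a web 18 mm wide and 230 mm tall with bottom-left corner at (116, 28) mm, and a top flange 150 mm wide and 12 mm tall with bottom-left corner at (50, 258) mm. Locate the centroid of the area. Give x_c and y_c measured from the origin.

x_c = 125.00 mm, y_c = 90.05 mm

Part | A | x̄ᵢ | ȳᵢ | A·x̄ᵢ | A·ȳᵢ
bottom flange | 7000.00 | 125.00 | 14.00 | 875000.00 | 98000.00
web | 4140.00 | 125.00 | 143.00 | 517500.00 | 592020.00
top flange | 1800.00 | 125.00 | 264.00 | 225000.00 | 475200.00
Σ | 12940.00 |  |  | 1617500.00 | 1165220.00
x_c = 1617500.00 / 12940.00 = 125.00 mm
y_c = 1165220.00 / 12940.00 = 90.05 mm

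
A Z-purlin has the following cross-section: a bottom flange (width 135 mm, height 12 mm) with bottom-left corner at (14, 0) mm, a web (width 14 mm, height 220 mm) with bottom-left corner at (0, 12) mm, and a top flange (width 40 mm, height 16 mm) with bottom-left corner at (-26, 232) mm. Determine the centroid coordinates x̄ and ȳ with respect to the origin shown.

x̄ = 28.04 mm, ȳ = 100.95 mm

bottom flange: A = 135 × 12 = 1620.00, centroid at (81.50, 6.00).
web: A = 14 × 220 = 3080.00, centroid at (7.00, 122.00).
top flange: A = 40 × 16 = 640.00, centroid at (-6.00, 240.00).
ΣA = 5340.00 mm²
ΣAx̄ = (1620.00)(81.50) + (3080.00)(7.00) + (640.00)(-6.00) = 149750.00 mm³
ΣAȳ = (1620.00)(6.00) + (3080.00)(122.00) + (640.00)(240.00) = 539080.00 mm³
x̄ = 149750.00 / 5340.00 = 28.04 mm
ȳ = 539080.00 / 5340.00 = 100.95 mm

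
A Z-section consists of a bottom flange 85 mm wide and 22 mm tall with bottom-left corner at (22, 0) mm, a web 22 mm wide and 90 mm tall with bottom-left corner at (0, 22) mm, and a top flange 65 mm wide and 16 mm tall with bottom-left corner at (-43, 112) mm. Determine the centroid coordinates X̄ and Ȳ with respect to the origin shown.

X̄ = 26.89 mm, Ȳ = 56.86 mm

bottom flange: A = 85 × 22 = 1870.00, centroid at (64.50, 11.00).
web: A = 22 × 90 = 1980.00, centroid at (11.00, 67.00).
top flange: A = 65 × 16 = 1040.00, centroid at (-10.50, 120.00).
ΣA = 4890.00 mm²
ΣAX̄ = (1870.00)(64.50) + (1980.00)(11.00) + (1040.00)(-10.50) = 131475.00 mm³
ΣAȲ = (1870.00)(11.00) + (1980.00)(67.00) + (1040.00)(120.00) = 278030.00 mm³
X̄ = 131475.00 / 4890.00 = 26.89 mm
Ȳ = 278030.00 / 4890.00 = 56.86 mm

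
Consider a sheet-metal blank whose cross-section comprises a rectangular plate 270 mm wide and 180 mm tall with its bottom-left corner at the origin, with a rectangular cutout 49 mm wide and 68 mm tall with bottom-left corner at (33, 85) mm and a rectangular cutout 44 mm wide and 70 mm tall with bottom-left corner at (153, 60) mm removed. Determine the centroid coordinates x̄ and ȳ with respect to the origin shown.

Part | A | x̄ᵢ | ȳᵢ | A·x̄ᵢ | A·ȳᵢ
plate | 48600.00 | 135.00 | 90.00 | 6561000.00 | 4374000.00
hole 1 | -3332.00 | 57.50 | 119.00 | -191590.00 | -396508.00
hole 2 | -3080.00 | 175.00 | 95.00 | -539000.00 | -292600.00
Σ | 42188.00 |  |  | 5830410.00 | 3684892.00
x̄ = 5830410.00 / 42188.00 = 138.20 mm
ȳ = 3684892.00 / 42188.00 = 87.34 mm

x̄ = 138.20 mm, ȳ = 87.34 mm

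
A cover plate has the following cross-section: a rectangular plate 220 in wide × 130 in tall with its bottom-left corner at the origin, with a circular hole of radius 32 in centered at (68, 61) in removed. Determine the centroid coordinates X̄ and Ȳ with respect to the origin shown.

X̄ = 115.32 in, Ȳ = 65.51 in

plate: A = 220 × 130 = 28600.00, centroid at (110.00, 65.00).
hole: A = −π·32² = -3216.99, centroid at (68.00, 61.00).
ΣA = 25383.01 in², ΣAX̄ = 2927244.62 in³, ΣAȲ = 1662763.56 in³.
X̄ = 2927244.62/25383.01 = 115.32 in; Ȳ = 1662763.56/25383.01 = 65.51 in.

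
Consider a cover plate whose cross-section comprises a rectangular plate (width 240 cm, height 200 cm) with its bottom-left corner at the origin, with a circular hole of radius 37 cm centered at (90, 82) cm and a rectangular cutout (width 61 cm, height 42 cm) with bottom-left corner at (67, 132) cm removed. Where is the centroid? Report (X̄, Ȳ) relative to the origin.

X̄ = 124.54 cm, Ȳ = 98.58 cm

plate: A = 240 × 200 = 48000.00, centroid at (120.00, 100.00).
hole 1: A = −π·37² = -4300.84, centroid at (90.00, 82.00).
hole 2: A = −(61 × 42) = -2562.00, centroid at (97.50, 153.00).
ΣA = 41137.16 cm²
ΣAX̄ = (48000.00)(120.00) + (-4300.84)(90.00) + (-2562.00)(97.50) = 5123129.37 cm³
ΣAȲ = (48000.00)(100.00) + (-4300.84)(82.00) + (-2562.00)(153.00) = 4055345.09 cm³
X̄ = 5123129.37 / 41137.16 = 124.54 cm
Ȳ = 4055345.09 / 41137.16 = 98.58 cm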